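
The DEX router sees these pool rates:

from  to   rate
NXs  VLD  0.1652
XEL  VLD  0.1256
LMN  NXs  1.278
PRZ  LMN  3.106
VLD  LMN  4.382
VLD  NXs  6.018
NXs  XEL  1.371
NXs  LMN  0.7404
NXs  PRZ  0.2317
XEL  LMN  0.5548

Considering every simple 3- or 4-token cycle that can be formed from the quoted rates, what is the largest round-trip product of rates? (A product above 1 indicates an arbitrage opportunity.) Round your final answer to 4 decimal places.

XEL→VLD→NXs→XEL: 0.1256 × 6.018 × 1.371 = 1.03629
LMN→NXs→XEL→LMN: 1.278 × 1.371 × 0.5548 = 0.97209
LMN→NXs→XEL→VLD→LMN: 1.278 × 1.371 × 0.1256 × 4.382 = 0.96434
LMN→NXs→VLD→LMN: 1.278 × 0.1652 × 4.382 = 0.92515
LMN→NXs→PRZ→LMN: 1.278 × 0.2317 × 3.106 = 0.91973
Maximum is XEL→VLD→NXs→XEL at 1.0363; arbitrage exists.

1.0363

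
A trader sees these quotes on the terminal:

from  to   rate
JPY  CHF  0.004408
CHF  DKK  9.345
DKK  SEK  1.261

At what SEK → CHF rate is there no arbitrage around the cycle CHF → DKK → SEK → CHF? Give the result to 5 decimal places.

Known legs of the cycle: 9.345 × 1.261 = 11.784045
For no arbitrage the full-cycle product must be 1, so the missing rate is 1 / 11.784045 ≈ 0.0848605.

0.08486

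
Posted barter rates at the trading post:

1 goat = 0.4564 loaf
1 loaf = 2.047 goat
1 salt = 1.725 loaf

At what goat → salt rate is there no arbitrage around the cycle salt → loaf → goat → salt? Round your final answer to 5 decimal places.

0.28320

Known legs of the cycle: 1.725 × 2.047 = 3.531075
For no arbitrage the full-cycle product must be 1, so the missing rate is 1 / 3.531075 ≈ 0.2831999.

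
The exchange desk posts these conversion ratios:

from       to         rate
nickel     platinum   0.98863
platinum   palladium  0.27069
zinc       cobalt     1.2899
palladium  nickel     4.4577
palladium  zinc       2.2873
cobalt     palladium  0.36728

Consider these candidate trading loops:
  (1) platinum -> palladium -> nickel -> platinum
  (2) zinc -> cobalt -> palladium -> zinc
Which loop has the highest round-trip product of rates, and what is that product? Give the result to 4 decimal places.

(1) 0.27069 × 4.4577 × 0.98863 = 1.19294
(2) 1.2899 × 0.36728 × 2.2873 = 1.08362
Highest is cycle (1) at 1.1929 (>1, arbitrage).

1.1929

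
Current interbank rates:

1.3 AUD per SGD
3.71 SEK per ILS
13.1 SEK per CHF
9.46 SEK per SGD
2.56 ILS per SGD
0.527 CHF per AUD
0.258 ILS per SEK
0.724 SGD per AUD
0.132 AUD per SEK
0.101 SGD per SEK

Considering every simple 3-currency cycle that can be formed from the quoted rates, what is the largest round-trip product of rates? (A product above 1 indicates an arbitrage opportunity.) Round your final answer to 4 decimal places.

0.9593

SGD→ILS→SEK→SGD: 2.56 × 3.71 × 0.101 = 0.95926
CHF→SEK→AUD→CHF: 13.1 × 0.132 × 0.527 = 0.91129
SGD→SEK→AUD→SGD: 9.46 × 0.132 × 0.724 = 0.90407
Maximum is SGD→ILS→SEK→SGD at 0.9593; no arbitrage — every cycle loses value.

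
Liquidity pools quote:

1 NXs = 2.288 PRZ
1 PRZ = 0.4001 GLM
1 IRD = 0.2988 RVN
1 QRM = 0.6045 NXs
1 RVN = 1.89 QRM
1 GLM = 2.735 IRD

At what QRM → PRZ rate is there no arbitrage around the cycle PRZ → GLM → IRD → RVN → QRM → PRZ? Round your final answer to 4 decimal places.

1.6182

Known legs of the cycle: 0.4001 × 2.735 × 0.2988 × 1.89 = 0.617971262202
For no arbitrage the full-cycle product must be 1, so the missing rate is 1 / 0.617971262202 ≈ 1.618198.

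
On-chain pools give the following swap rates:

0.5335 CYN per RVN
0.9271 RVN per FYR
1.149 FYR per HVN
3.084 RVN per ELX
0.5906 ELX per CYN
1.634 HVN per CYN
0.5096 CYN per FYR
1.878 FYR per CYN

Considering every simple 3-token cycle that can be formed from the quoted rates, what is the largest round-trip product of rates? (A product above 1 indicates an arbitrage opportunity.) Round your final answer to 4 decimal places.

0.9717

ELX→RVN→CYN→ELX: 3.084 × 0.5335 × 0.5906 = 0.97172
CYN→HVN→FYR→CYN: 1.634 × 1.149 × 0.5096 = 0.95676
CYN→FYR→RVN→CYN: 1.878 × 0.9271 × 0.5335 = 0.92887
Maximum is ELX→RVN→CYN→ELX at 0.9717; no arbitrage — every cycle loses value.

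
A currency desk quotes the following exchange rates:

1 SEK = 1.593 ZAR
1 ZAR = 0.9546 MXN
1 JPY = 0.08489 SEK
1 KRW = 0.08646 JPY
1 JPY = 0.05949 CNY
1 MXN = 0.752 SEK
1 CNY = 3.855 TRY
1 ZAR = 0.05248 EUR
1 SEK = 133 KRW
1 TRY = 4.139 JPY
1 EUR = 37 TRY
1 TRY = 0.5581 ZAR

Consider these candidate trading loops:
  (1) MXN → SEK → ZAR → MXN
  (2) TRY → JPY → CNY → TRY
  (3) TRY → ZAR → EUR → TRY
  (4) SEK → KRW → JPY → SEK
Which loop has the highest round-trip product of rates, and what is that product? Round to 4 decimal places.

1.1435

(1) 0.752 × 1.593 × 0.9546 = 1.14355
(2) 4.139 × 0.05949 × 3.855 = 0.94921
(3) 0.5581 × 0.05248 × 37 = 1.08370
(4) 133 × 0.08646 × 0.08489 = 0.97617
Highest is cycle (1) at 1.1435 (>1, arbitrage).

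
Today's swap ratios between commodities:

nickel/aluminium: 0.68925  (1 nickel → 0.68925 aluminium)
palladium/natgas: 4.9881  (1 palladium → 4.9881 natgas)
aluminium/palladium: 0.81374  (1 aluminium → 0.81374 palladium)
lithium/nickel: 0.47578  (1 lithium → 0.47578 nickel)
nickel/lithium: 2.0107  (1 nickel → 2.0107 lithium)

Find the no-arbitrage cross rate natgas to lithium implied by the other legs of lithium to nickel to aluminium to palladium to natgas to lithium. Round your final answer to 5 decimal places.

0.75127

Known legs of the cycle: 0.47578 × 0.68925 × 0.81374 × 4.9881 = 1.33107881943493431
For no arbitrage the full-cycle product must be 1, so the missing rate is 1 / 1.33107881943493431 ≈ 0.7512703.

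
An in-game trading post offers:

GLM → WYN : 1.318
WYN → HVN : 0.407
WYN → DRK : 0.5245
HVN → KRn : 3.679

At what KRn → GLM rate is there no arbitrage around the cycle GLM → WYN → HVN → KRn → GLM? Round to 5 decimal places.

Known legs of the cycle: 1.318 × 0.407 × 3.679 = 1.973511254
For no arbitrage the full-cycle product must be 1, so the missing rate is 1 / 1.973511254 ≈ 0.5067111.

0.50671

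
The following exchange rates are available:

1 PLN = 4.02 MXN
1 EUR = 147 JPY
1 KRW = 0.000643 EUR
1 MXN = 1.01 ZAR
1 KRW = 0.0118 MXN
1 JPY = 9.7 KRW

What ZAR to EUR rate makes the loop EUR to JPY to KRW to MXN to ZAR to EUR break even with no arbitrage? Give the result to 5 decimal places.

Known legs of the cycle: 147 × 9.7 × 0.0118 × 1.01 = 16.9938762
For no arbitrage the full-cycle product must be 1, so the missing rate is 1 / 16.9938762 ≈ 0.0588447.

0.05884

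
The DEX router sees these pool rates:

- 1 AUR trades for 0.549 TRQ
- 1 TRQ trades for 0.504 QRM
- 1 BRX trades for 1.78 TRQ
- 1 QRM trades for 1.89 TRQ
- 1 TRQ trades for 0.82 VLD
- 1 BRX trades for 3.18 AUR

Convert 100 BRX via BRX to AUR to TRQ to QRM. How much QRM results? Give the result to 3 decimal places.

87.989

100 BRX × 3.18 = 318 AUR
318 AUR × 0.549 = 174.582 TRQ
174.582 TRQ × 0.504 = 87.989328 QRM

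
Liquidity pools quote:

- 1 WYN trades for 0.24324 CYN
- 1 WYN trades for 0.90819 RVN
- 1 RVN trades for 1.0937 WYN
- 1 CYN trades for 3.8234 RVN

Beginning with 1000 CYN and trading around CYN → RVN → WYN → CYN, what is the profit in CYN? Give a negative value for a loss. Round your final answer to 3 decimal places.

17.145

1000 CYN × 3.8234 = 3823.4 RVN
3823.4 RVN × 1.0937 = 4181.65258 WYN
4181.65258 WYN × 0.24324 = 1017.1451735592 CYN
Net change: 1017.1451735592 − 1000 = 17.1451735592 CYN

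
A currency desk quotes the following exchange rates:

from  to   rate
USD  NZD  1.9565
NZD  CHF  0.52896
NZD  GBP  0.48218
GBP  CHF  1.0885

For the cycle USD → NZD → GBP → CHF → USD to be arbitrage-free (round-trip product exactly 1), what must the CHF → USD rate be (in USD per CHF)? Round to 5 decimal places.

0.97383

Known legs of the cycle: 1.9565 × 0.48218 × 1.0885 = 1.026874757545
For no arbitrage the full-cycle product must be 1, so the missing rate is 1 / 1.026874757545 ≈ 0.9738286.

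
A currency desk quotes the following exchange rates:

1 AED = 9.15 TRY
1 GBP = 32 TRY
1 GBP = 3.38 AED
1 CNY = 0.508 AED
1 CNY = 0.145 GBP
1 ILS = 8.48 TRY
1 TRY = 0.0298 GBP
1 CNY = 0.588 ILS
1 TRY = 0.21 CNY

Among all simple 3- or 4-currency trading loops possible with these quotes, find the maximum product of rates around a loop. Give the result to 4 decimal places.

1.0471

CNY→ILS→TRY→CNY: 0.588 × 8.48 × 0.21 = 1.04711
CNY→AED→TRY→CNY: 0.508 × 9.15 × 0.21 = 0.97612
CNY→GBP→TRY→CNY: 0.145 × 32 × 0.21 = 0.97440
CNY→GBP→AED→TRY→CNY: 0.145 × 3.38 × 9.15 × 0.21 = 0.94173
TRY→GBP→AED→TRY: 0.0298 × 3.38 × 9.15 = 0.92162
Maximum is CNY→ILS→TRY→CNY at 1.0471; arbitrage exists.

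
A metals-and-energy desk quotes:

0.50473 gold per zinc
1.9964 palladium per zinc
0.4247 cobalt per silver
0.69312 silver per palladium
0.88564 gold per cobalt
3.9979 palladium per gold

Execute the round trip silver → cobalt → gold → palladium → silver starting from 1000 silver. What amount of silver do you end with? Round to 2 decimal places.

1000 silver × 0.4247 = 424.7 cobalt
424.7 cobalt × 0.88564 = 376.131308 gold
376.131308 gold × 3.9979 = 1503.7353562532 palladium
1503.7353562532 palladium × 0.69312 = 1042.269050126217984 silver

1042.27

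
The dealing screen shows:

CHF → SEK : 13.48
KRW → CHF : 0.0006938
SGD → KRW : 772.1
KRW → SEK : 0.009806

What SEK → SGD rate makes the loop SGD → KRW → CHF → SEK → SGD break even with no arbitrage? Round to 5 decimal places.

Known legs of the cycle: 772.1 × 0.0006938 × 13.48 = 7.2210065704
For no arbitrage the full-cycle product must be 1, so the missing rate is 1 / 7.2210065704 ≈ 0.1384848.

0.13848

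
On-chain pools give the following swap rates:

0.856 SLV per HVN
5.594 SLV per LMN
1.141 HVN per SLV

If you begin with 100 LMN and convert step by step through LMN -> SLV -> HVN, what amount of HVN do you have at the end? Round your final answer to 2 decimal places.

100 LMN × 5.594 = 559.4 SLV
559.4 SLV × 1.141 = 638.2754 HVN

638.28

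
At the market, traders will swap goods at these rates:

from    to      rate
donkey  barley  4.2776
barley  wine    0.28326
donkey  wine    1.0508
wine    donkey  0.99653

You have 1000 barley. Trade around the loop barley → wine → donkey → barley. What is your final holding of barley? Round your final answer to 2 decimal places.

1000 barley × 0.28326 = 283.26 wine
283.26 wine × 0.99653 = 282.2770878 donkey
282.2770878 donkey × 4.2776 = 1207.46847077328 barley

1207.47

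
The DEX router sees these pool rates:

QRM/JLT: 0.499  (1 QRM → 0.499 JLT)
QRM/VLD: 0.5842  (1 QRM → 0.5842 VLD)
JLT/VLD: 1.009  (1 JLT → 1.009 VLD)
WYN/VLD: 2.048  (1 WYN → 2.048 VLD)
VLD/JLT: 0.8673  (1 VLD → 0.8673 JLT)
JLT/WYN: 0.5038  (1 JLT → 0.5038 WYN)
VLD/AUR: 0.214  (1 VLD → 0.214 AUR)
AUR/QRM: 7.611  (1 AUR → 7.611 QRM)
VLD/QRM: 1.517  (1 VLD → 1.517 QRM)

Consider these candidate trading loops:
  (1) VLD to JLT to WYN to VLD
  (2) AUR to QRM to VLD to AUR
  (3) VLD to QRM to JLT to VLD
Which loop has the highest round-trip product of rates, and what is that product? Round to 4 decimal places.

0.9515

(1) 0.8673 × 0.5038 × 2.048 = 0.89486
(2) 7.611 × 0.5842 × 0.214 = 0.95152
(3) 1.517 × 0.499 × 1.009 = 0.76380
Highest is cycle (2) at 0.9515 (≤1, no arbitrage).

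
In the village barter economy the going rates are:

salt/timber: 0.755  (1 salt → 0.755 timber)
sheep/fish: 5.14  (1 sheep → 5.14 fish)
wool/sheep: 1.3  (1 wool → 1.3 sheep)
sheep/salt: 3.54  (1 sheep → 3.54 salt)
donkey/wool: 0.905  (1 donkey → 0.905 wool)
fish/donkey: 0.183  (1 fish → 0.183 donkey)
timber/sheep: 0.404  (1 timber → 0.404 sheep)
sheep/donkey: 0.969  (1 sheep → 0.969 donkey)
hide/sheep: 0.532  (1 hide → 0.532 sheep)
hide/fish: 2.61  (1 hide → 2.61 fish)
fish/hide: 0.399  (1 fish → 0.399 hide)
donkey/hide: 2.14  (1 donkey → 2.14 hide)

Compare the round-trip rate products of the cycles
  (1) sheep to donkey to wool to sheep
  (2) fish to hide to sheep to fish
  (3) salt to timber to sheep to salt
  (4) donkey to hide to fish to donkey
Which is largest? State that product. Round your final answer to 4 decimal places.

(1) 0.969 × 0.905 × 1.3 = 1.14003
(2) 0.399 × 0.532 × 5.14 = 1.09106
(3) 0.755 × 0.404 × 3.54 = 1.07977
(4) 2.14 × 2.61 × 0.183 = 1.02213
Highest is cycle (1) at 1.1400 (>1, arbitrage).

1.1400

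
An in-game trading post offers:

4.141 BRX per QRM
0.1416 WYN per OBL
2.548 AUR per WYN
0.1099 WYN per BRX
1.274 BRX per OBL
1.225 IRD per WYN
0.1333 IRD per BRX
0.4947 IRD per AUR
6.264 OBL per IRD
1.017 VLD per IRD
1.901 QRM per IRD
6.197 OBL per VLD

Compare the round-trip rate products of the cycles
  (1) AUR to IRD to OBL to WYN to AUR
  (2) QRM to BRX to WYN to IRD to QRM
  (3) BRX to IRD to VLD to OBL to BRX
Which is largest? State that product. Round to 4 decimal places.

1.1180

(1) 0.4947 × 6.264 × 0.1416 × 2.548 = 1.11804
(2) 4.141 × 0.1099 × 1.225 × 1.901 = 1.05979
(3) 0.1333 × 1.017 × 6.197 × 1.274 = 1.07029
Highest is cycle (1) at 1.1180 (>1, arbitrage).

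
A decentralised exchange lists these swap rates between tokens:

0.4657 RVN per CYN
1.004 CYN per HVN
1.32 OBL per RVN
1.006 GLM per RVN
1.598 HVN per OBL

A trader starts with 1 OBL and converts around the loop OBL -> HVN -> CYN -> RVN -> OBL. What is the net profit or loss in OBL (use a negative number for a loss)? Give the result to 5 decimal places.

1 OBL × 1.598 = 1.598 HVN
1.598 HVN × 1.004 = 1.604392 CYN
1.604392 CYN × 0.4657 = 0.7471653544 RVN
0.7471653544 RVN × 1.32 = 0.986258267808 OBL
Net change: 0.986258267808 − 1 = -0.013741732192 OBL

-0.01374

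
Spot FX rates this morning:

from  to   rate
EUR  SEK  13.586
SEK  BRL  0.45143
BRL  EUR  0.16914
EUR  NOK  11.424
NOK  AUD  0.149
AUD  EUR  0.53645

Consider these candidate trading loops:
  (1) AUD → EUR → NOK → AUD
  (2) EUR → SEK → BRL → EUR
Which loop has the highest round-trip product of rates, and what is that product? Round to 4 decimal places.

1.0374

(1) 0.53645 × 11.424 × 0.149 = 0.91313
(2) 13.586 × 0.45143 × 0.16914 = 1.03736
Highest is cycle (2) at 1.0374 (>1, arbitrage).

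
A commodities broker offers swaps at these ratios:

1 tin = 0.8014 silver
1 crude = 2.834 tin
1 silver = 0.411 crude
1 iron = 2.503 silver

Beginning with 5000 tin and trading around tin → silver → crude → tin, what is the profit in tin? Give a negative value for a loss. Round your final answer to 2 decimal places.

-332.75

5000 tin × 0.8014 = 4007 silver
4007 silver × 0.411 = 1646.877 crude
1646.877 crude × 2.834 = 4667.249418 tin
Net change: 4667.249418 − 5000 = -332.750582 tin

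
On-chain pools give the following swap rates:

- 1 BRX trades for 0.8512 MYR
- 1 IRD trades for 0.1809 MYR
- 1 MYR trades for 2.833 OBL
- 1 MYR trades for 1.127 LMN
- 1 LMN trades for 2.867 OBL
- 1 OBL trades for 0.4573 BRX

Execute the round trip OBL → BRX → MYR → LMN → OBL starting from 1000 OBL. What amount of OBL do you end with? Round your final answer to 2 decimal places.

1257.72

1000 OBL × 0.4573 = 457.3 BRX
457.3 BRX × 0.8512 = 389.25376 MYR
389.25376 MYR × 1.127 = 438.68898752 LMN
438.68898752 LMN × 2.867 = 1257.72132721984 OBL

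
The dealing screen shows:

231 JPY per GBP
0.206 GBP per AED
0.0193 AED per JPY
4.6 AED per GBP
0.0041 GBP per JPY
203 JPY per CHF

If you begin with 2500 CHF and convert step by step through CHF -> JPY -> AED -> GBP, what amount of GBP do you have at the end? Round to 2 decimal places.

2500 CHF × 203 = 507500 JPY
507500 JPY × 0.0193 = 9794.75 AED
9794.75 AED × 0.206 = 2017.7185 GBP

2017.72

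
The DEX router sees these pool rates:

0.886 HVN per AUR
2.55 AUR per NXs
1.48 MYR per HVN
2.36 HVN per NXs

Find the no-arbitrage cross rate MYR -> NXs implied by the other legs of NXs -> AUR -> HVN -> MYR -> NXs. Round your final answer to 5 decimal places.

Known legs of the cycle: 2.55 × 0.886 × 1.48 = 3.343764
For no arbitrage the full-cycle product must be 1, so the missing rate is 1 / 3.343764 ≈ 0.2990642.

0.29906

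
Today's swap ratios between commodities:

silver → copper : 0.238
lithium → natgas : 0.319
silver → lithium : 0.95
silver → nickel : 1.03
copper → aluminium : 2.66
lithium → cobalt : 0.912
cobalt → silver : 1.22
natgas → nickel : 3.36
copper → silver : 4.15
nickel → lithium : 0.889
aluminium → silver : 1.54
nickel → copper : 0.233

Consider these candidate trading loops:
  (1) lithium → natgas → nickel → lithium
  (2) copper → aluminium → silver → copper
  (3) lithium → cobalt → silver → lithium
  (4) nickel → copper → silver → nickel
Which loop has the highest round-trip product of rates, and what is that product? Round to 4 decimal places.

(1) 0.319 × 3.36 × 0.889 = 0.95287
(2) 2.66 × 1.54 × 0.238 = 0.97494
(3) 0.912 × 1.22 × 0.95 = 1.05701
(4) 0.233 × 4.15 × 1.03 = 0.99596
Highest is cycle (3) at 1.0570 (>1, arbitrage).

1.0570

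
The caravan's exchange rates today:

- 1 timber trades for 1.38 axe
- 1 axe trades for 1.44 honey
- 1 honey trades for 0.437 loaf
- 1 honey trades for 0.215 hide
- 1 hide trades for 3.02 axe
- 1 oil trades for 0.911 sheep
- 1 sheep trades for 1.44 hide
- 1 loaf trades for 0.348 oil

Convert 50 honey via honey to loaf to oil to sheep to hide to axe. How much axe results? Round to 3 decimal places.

50 honey × 0.437 = 21.85 loaf
21.85 loaf × 0.348 = 7.6038 oil
7.6038 oil × 0.911 = 6.9270618 sheep
6.9270618 sheep × 1.44 = 9.974968992 hide
9.974968992 hide × 3.02 = 30.12440635584 axe

30.124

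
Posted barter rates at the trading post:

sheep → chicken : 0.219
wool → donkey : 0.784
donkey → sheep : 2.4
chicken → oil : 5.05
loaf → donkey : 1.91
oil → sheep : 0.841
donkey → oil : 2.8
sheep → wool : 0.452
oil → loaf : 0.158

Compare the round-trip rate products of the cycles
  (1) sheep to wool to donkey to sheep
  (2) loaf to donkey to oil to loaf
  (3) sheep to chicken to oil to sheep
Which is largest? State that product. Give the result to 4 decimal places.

(1) 0.452 × 0.784 × 2.4 = 0.85048
(2) 1.91 × 2.8 × 0.158 = 0.84498
(3) 0.219 × 5.05 × 0.841 = 0.93010
Highest is cycle (3) at 0.9301 (≤1, no arbitrage).

0.9301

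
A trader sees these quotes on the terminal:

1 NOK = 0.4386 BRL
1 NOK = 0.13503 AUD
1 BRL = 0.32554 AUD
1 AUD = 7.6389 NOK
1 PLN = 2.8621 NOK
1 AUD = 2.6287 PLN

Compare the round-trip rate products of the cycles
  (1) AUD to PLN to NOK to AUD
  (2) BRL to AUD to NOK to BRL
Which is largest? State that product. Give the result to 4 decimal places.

1.0907

(1) 2.6287 × 2.8621 × 0.13503 = 1.01591
(2) 0.32554 × 7.6389 × 0.4386 = 1.09070
Highest is cycle (2) at 1.0907 (>1, arbitrage).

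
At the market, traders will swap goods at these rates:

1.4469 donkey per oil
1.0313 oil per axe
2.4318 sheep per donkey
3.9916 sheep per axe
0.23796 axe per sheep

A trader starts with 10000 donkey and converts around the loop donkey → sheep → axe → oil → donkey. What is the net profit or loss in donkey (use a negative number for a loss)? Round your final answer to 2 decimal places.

-1365.14

10000 donkey × 2.4318 = 24318 sheep
24318 sheep × 0.23796 = 5786.71128 axe
5786.71128 axe × 1.0313 = 5967.835343064 oil
5967.835343064 oil × 1.4469 = 8634.8609578793016 donkey
Net change: 8634.8609578793016 − 10000 = -1365.1390421206984 donkey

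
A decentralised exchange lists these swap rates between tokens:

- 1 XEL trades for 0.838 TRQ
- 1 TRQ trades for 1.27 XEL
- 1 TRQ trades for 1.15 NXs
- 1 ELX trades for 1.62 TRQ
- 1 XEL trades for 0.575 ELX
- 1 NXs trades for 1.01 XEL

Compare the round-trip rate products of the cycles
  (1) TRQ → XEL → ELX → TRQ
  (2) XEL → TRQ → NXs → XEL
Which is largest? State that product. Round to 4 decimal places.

(1) 1.27 × 0.575 × 1.62 = 1.18301
(2) 0.838 × 1.15 × 1.01 = 0.97334
Highest is cycle (1) at 1.1830 (>1, arbitrage).

1.1830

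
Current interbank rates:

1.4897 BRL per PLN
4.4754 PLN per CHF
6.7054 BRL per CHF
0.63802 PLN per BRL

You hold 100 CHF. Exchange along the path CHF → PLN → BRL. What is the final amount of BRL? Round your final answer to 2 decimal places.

100 CHF × 4.4754 = 447.54 PLN
447.54 PLN × 1.4897 = 666.700338 BRL

666.70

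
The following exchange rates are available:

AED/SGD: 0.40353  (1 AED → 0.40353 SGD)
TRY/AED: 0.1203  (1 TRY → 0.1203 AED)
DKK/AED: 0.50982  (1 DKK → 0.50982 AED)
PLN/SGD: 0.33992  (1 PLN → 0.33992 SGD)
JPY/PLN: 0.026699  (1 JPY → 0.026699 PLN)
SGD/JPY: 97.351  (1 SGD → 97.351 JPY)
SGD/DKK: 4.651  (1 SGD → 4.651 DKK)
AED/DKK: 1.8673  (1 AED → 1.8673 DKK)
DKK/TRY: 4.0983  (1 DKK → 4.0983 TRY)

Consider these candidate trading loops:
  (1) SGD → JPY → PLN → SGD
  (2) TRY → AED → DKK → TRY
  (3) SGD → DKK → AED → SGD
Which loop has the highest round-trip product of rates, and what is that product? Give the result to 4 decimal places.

(1) 97.351 × 0.026699 × 0.33992 = 0.88351
(2) 0.1203 × 1.8673 × 4.0983 = 0.92063
(3) 4.651 × 0.50982 × 0.40353 = 0.95684
Highest is cycle (3) at 0.9568 (≤1, no arbitrage).

0.9568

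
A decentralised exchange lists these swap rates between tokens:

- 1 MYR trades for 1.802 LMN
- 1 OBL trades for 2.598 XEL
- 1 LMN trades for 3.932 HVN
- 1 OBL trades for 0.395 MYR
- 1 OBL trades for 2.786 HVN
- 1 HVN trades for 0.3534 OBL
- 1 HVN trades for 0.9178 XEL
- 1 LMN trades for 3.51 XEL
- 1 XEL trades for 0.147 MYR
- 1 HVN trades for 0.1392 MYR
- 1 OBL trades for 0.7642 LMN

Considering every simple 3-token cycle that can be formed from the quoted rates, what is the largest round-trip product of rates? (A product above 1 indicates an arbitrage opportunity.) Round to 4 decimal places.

LMN→HVN→OBL→LMN: 3.932 × 0.3534 × 0.7642 = 1.06191
LMN→HVN→MYR→LMN: 3.932 × 0.1392 × 1.802 = 0.98630
XEL→MYR→LMN→XEL: 0.147 × 1.802 × 3.51 = 0.92978
Maximum is LMN→HVN→OBL→LMN at 1.0619; arbitrage exists.

1.0619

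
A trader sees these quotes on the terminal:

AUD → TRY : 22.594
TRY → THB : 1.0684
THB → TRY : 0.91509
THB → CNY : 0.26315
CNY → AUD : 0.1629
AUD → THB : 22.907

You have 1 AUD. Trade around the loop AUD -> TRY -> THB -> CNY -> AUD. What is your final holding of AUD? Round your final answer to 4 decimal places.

1.0348

1 AUD × 22.594 = 22.594 TRY
22.594 TRY × 1.0684 = 24.1394296 THB
24.1394296 THB × 0.26315 = 6.35229089924 CNY
6.35229089924 CNY × 0.1629 = 1.034788187486196 AUD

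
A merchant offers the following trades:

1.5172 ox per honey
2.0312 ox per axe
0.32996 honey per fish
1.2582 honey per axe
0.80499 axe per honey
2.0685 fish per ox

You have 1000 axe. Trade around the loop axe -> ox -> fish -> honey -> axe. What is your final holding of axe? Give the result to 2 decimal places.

1115.99

1000 axe × 2.0312 = 2031.2 ox
2031.2 ox × 2.0685 = 4201.5372 fish
4201.5372 fish × 0.32996 = 1386.339214512 honey
1386.339214512 honey × 0.80499 = 1115.98920429001488 axe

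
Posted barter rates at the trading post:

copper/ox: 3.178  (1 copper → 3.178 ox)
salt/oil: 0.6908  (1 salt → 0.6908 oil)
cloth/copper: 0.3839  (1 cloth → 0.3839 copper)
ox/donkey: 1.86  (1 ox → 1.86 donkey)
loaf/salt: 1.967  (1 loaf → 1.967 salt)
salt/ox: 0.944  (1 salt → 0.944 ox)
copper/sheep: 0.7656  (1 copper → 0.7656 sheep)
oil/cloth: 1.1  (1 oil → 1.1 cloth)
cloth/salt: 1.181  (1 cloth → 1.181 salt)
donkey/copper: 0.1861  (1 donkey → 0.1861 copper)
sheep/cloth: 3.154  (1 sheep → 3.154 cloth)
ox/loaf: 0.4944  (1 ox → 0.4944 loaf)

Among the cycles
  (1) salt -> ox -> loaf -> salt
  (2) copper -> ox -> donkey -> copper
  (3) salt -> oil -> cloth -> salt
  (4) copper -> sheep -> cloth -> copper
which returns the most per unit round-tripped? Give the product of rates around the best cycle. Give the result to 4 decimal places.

(1) 0.944 × 0.4944 × 1.967 = 0.91803
(2) 3.178 × 1.86 × 0.1861 = 1.10005
(3) 0.6908 × 1.1 × 1.181 = 0.89742
(4) 0.7656 × 3.154 × 0.3839 = 0.92700
Highest is cycle (2) at 1.1001 (>1, arbitrage).

1.1001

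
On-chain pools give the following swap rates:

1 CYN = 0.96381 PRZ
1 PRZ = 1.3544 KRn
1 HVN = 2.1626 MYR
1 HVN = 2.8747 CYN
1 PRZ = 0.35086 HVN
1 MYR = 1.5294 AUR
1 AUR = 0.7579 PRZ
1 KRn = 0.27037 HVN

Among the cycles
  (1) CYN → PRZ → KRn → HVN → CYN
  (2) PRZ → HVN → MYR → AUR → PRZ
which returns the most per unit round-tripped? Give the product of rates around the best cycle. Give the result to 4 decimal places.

(1) 0.96381 × 1.3544 × 0.27037 × 2.8747 = 1.01459
(2) 0.35086 × 2.1626 × 1.5294 × 0.7579 = 0.87951
Highest is cycle (1) at 1.0146 (>1, arbitrage).

1.0146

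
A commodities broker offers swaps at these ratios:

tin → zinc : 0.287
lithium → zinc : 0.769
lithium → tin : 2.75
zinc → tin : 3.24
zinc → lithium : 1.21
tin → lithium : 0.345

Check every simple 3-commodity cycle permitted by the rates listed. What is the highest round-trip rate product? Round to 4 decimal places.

0.9550

tin→zinc→lithium→tin: 0.287 × 1.21 × 2.75 = 0.95499
tin→lithium→zinc→tin: 0.345 × 0.769 × 3.24 = 0.85959
Maximum is tin→zinc→lithium→tin at 0.9550; no arbitrage — every cycle loses value.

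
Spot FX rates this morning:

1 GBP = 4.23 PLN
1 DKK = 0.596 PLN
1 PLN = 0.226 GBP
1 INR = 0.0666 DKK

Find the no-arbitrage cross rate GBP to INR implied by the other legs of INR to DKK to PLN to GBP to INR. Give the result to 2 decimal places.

Known legs of the cycle: 0.0666 × 0.596 × 0.226 = 0.0089707536
For no arbitrage the full-cycle product must be 1, so the missing rate is 1 / 0.0089707536 ≈ 111.4734.

111.47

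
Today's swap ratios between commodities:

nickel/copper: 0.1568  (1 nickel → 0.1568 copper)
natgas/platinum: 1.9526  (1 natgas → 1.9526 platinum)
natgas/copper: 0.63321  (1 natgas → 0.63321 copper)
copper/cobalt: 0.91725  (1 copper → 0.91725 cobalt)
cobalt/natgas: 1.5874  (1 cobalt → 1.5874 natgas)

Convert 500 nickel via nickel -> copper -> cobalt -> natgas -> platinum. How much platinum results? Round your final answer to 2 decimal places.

222.90

500 nickel × 0.1568 = 78.4 copper
78.4 copper × 0.91725 = 71.9124 cobalt
71.9124 cobalt × 1.5874 = 114.15374376 natgas
114.15374376 natgas × 1.9526 = 222.896600065776 platinum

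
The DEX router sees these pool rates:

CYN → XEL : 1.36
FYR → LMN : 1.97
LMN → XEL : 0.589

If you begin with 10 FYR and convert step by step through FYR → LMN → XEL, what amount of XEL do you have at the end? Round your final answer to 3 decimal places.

10 FYR × 1.97 = 19.7 LMN
19.7 LMN × 0.589 = 11.6033 XEL

11.603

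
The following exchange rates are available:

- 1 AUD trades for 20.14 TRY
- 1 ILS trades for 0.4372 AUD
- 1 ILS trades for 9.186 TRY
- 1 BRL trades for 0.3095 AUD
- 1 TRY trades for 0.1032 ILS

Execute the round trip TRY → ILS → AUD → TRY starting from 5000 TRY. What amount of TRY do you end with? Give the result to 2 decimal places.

5000 TRY × 0.1032 = 516 ILS
516 ILS × 0.4372 = 225.5952 AUD
225.5952 AUD × 20.14 = 4543.487328 TRY

4543.49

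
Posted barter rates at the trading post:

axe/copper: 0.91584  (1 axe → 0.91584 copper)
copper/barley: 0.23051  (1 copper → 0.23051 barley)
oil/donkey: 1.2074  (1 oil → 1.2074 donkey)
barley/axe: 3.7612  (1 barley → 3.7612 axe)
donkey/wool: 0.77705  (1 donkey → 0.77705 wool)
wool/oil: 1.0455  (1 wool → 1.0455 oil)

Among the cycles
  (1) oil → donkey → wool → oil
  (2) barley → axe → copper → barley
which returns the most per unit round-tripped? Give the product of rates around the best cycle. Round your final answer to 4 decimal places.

0.9809

(1) 1.2074 × 0.77705 × 1.0455 = 0.98090
(2) 3.7612 × 0.91584 × 0.23051 = 0.79403
Highest is cycle (1) at 0.9809 (≤1, no arbitrage).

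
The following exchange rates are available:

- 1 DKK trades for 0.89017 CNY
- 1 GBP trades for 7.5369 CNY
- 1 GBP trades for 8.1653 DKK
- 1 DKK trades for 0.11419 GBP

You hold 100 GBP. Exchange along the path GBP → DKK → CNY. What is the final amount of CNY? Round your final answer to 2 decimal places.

100 GBP × 8.1653 = 816.53 DKK
816.53 DKK × 0.89017 = 726.8505101 CNY

726.85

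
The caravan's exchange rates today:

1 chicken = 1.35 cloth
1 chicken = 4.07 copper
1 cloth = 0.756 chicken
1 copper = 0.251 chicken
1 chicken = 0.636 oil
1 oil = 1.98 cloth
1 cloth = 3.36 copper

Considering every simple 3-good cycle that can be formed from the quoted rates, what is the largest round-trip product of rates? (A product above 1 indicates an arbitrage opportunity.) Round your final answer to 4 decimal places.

cloth→copper→chicken→cloth: 3.36 × 0.251 × 1.35 = 1.13854
oil→cloth→chicken→oil: 1.98 × 0.756 × 0.636 = 0.95202
Maximum is cloth→copper→chicken→cloth at 1.1385; arbitrage exists.

1.1385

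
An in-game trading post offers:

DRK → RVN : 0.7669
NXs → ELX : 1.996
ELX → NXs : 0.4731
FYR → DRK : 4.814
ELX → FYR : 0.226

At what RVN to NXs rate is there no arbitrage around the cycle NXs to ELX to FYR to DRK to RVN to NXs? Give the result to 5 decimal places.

Known legs of the cycle: 1.996 × 0.226 × 4.814 × 0.7669 = 1.6653817448336
For no arbitrage the full-cycle product must be 1, so the missing rate is 1 / 1.6653817448336 ≈ 0.6004629.

0.60046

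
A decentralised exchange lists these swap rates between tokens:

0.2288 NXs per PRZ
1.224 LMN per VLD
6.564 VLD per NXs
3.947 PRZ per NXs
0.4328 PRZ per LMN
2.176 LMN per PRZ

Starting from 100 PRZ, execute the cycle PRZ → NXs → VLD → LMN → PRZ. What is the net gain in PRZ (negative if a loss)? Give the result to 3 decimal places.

-20.440

100 PRZ × 0.2288 = 22.88 NXs
22.88 NXs × 6.564 = 150.18432 VLD
150.18432 VLD × 1.224 = 183.82560768 LMN
183.82560768 LMN × 0.4328 = 79.559723003904 PRZ
Net change: 79.559723003904 − 100 = -20.440276996096 PRZ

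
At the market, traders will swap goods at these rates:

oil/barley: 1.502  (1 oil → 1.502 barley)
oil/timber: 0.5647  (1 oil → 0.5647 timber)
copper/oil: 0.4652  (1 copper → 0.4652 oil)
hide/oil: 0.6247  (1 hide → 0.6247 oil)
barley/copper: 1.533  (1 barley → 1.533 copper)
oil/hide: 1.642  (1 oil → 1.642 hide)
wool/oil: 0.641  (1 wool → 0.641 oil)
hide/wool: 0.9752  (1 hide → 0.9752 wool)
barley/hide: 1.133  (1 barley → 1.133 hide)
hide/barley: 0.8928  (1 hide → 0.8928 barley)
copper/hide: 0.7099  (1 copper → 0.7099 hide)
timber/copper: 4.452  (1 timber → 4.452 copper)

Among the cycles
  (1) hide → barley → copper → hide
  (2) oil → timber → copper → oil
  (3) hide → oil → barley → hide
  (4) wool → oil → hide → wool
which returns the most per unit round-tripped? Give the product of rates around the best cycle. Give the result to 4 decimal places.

1.1695

(1) 0.8928 × 1.533 × 0.7099 = 0.97161
(2) 0.5647 × 4.452 × 0.4652 = 1.16953
(3) 0.6247 × 1.502 × 1.133 = 1.06309
(4) 0.641 × 1.642 × 0.9752 = 1.02642
Highest is cycle (2) at 1.1695 (>1, arbitrage).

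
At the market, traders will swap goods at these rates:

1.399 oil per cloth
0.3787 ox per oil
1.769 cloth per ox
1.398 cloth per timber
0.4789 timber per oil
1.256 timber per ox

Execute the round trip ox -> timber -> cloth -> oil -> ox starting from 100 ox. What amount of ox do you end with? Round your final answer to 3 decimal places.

93.027

100 ox × 1.256 = 125.6 timber
125.6 timber × 1.398 = 175.5888 cloth
175.5888 cloth × 1.399 = 245.6487312 oil
245.6487312 oil × 0.3787 = 93.02717450544 ox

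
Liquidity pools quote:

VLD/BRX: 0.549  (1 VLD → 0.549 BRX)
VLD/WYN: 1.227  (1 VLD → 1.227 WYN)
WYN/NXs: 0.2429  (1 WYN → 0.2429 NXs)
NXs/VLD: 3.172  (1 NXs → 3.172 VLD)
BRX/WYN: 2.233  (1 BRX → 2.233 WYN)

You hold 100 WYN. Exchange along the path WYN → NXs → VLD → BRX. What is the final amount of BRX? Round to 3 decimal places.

100 WYN × 0.2429 = 24.29 NXs
24.29 NXs × 3.172 = 77.04788 VLD
77.04788 VLD × 0.549 = 42.29928612 BRX

42.299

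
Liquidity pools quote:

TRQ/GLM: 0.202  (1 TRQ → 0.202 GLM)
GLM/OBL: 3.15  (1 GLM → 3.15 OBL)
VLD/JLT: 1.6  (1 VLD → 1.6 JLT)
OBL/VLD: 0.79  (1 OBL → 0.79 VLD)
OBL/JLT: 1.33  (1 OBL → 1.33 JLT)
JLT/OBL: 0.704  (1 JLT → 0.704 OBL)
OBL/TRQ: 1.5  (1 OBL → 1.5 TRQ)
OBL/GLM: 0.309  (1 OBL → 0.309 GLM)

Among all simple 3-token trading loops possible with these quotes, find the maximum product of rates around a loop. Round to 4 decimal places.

0.9545

GLM→OBL→TRQ→GLM: 3.15 × 1.5 × 0.202 = 0.95445
VLD→JLT→OBL→VLD: 1.6 × 0.704 × 0.79 = 0.88986
Maximum is GLM→OBL→TRQ→GLM at 0.9545; no arbitrage — every cycle loses value.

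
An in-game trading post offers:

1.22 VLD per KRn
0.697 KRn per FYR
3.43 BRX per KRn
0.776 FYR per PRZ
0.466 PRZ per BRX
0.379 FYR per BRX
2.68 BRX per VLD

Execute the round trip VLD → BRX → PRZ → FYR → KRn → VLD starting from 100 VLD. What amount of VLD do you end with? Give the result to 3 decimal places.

82.409

100 VLD × 2.68 = 268 BRX
268 BRX × 0.466 = 124.888 PRZ
124.888 PRZ × 0.776 = 96.913088 FYR
96.913088 FYR × 0.697 = 67.548422336 KRn
67.548422336 KRn × 1.22 = 82.40907524992 VLD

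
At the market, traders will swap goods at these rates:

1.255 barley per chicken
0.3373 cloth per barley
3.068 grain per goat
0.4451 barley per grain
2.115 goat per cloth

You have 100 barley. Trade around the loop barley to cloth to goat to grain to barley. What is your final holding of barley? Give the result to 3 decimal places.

97.418

100 barley × 0.3373 = 33.73 cloth
33.73 cloth × 2.115 = 71.33895 goat
71.33895 goat × 3.068 = 218.8678986 grain
218.8678986 grain × 0.4451 = 97.41810166686 barley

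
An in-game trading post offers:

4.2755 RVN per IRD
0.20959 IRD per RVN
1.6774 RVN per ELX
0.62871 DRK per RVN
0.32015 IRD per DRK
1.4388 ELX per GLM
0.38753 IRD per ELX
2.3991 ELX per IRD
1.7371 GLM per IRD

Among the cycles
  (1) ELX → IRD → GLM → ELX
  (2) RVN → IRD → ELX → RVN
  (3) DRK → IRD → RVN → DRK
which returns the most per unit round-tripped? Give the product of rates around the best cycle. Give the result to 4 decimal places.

0.9686

(1) 0.38753 × 1.7371 × 1.4388 = 0.96857
(2) 0.20959 × 2.3991 × 1.6774 = 0.84344
(3) 0.32015 × 4.2755 × 0.62871 = 0.86058
Highest is cycle (1) at 0.9686 (≤1, no arbitrage).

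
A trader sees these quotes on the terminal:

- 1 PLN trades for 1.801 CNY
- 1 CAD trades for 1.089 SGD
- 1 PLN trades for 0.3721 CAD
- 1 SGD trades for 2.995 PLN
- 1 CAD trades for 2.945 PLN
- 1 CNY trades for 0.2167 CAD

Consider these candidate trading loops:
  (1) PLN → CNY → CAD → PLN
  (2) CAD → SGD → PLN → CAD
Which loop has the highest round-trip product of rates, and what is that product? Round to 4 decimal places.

(1) 1.801 × 0.2167 × 2.945 = 1.14936
(2) 1.089 × 2.995 × 0.3721 = 1.21362
Highest is cycle (2) at 1.2136 (>1, arbitrage).

1.2136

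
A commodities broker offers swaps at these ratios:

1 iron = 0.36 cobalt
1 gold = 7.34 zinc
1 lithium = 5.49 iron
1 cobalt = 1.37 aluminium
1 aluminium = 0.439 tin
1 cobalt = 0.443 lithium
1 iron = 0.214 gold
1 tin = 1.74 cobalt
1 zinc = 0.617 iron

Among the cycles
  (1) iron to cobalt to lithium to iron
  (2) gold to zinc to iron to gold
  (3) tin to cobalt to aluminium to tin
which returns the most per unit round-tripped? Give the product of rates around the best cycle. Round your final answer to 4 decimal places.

(1) 0.36 × 0.443 × 5.49 = 0.87555
(2) 7.34 × 0.617 × 0.214 = 0.96916
(3) 1.74 × 1.37 × 0.439 = 1.04649
Highest is cycle (3) at 1.0465 (>1, arbitrage).

1.0465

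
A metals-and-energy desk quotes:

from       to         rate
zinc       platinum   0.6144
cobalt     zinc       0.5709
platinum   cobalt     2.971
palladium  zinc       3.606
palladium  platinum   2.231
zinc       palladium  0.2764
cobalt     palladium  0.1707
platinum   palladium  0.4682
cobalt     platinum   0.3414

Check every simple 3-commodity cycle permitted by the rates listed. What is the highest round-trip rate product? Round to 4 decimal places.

platinum→cobalt→palladium→platinum: 2.971 × 0.1707 × 2.231 = 1.13145
zinc→platinum→cobalt→zinc: 0.6144 × 2.971 × 0.5709 = 1.04211
zinc→platinum→palladium→zinc: 0.6144 × 0.4682 × 3.606 = 1.03731
Maximum is platinum→cobalt→palladium→platinum at 1.1315; arbitrage exists.

1.1315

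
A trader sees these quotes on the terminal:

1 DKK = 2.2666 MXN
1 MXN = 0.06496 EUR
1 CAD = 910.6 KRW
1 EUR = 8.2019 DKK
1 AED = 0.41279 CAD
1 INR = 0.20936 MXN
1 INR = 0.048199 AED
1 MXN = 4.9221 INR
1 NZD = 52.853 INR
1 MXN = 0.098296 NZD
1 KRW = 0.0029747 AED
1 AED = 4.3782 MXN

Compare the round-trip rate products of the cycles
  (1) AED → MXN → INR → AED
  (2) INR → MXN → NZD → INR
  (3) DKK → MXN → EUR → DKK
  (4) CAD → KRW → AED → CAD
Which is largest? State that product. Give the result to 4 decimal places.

1.2076

(1) 4.3782 × 4.9221 × 0.048199 = 1.03869
(2) 0.20936 × 0.098296 × 52.853 = 1.08768
(3) 2.2666 × 0.06496 × 8.2019 = 1.20763
(4) 910.6 × 0.0029747 × 0.41279 = 1.11815
Highest is cycle (3) at 1.2076 (>1, arbitrage).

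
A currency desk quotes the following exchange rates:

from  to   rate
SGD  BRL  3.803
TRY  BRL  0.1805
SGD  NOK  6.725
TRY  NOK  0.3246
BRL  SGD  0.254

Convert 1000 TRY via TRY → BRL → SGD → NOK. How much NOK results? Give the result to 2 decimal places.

1000 TRY × 0.1805 = 180.5 BRL
180.5 BRL × 0.254 = 45.847 SGD
45.847 SGD × 6.725 = 308.321075 NOK

308.32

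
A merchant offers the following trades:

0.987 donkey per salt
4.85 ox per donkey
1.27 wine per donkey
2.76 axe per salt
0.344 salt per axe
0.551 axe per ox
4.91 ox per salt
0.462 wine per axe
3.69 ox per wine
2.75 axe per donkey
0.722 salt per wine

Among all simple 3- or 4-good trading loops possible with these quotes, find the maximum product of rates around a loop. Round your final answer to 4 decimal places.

0.9393

axe→wine→ox→axe: 0.462 × 3.69 × 0.551 = 0.93933
axe→salt→donkey→axe: 0.344 × 0.987 × 2.75 = 0.93370
axe→salt→ox→axe: 0.344 × 4.91 × 0.551 = 0.93066
axe→wine→salt→axe: 0.462 × 0.722 × 2.76 = 0.92064
axe→salt→donkey→ox→axe: 0.344 × 0.987 × 4.85 × 0.551 = 0.90734
axe→wine→salt→donkey→axe: 0.462 × 0.722 × 0.987 × 2.75 = 0.90538
salt→donkey→wine→salt: 0.987 × 1.27 × 0.722 = 0.90502
axe→wine→salt→ox→axe: 0.462 × 0.722 × 4.91 × 0.551 = 0.90243
Maximum is axe→wine→ox→axe at 0.9393; no arbitrage — every cycle loses value.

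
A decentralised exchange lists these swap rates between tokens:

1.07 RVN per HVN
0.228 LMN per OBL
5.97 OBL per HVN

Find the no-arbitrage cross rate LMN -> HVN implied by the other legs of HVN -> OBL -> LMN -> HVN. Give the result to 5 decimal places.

Known legs of the cycle: 5.97 × 0.228 = 1.36116
For no arbitrage the full-cycle product must be 1, so the missing rate is 1 / 1.36116 ≈ 0.7346675.

0.73467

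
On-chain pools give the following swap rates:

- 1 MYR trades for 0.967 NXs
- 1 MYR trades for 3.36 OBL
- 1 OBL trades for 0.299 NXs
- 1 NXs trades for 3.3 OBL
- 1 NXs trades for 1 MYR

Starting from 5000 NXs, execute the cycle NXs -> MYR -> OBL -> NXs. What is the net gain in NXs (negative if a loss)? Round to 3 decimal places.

23.200

5000 NXs × 1 = 5000 MYR
5000 MYR × 3.36 = 16800 OBL
16800 OBL × 0.299 = 5023.2 NXs
Net change: 5023.2 − 5000 = 23.2 NXs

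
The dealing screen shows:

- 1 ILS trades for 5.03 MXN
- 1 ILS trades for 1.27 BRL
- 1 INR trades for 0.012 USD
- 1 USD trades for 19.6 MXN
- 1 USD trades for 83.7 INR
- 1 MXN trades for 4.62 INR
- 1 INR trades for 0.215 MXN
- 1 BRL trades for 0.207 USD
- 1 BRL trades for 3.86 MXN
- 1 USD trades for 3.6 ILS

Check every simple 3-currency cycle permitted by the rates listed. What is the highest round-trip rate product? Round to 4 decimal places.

INR→USD→MXN→INR: 0.012 × 19.6 × 4.62 = 1.08662
ILS→BRL→USD→ILS: 1.27 × 0.207 × 3.6 = 0.94640
Maximum is INR→USD→MXN→INR at 1.0866; arbitrage exists.

1.0866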